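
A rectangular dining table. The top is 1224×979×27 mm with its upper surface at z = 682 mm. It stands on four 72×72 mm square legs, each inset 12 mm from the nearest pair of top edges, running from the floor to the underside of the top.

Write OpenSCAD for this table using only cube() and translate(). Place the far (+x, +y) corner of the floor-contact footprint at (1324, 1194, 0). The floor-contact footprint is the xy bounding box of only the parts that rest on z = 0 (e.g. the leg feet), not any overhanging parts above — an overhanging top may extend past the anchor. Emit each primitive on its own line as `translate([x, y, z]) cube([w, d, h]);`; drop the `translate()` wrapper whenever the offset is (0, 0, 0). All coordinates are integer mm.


// leg_h = 682 - 27 = 655
translate([112, 227, 655]) cube([1224, 979, 27]);
translate([124, 239, 0]) cube([72, 72, 655]);
translate([1252, 239, 0]) cube([72, 72, 655]);
translate([124, 1122, 0]) cube([72, 72, 655]);
translate([1252, 1122, 0]) cube([72, 72, 655]);


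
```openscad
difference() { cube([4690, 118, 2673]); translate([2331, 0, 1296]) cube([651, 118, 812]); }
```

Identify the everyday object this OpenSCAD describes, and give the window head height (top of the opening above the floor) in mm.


A wall with a window opening. The window head height is 2108 mm.

A wall with a rectangular opening subtracted — a window. Sill at z = 1296, opening 812 mm tall, so the head is at 1296 + 812 = 2108 mm.


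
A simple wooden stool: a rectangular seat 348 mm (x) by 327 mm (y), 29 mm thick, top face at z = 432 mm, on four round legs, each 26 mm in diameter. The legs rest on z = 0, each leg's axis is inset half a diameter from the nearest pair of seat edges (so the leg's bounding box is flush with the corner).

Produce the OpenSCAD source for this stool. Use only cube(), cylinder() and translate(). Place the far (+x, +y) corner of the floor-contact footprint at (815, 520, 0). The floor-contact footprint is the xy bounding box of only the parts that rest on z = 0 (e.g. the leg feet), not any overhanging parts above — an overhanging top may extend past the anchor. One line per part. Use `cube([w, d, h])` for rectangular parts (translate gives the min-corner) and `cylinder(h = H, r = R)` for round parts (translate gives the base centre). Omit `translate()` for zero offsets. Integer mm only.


translate([467, 193, 403]) cube([348, 327, 29]);
translate([480, 206, 0]) cylinder(h = 403, r = 13);
translate([802, 206, 0]) cylinder(h = 403, r = 13);
translate([480, 507, 0]) cylinder(h = 403, r = 13);
translate([802, 507, 0]) cylinder(h = 403, r = 13);


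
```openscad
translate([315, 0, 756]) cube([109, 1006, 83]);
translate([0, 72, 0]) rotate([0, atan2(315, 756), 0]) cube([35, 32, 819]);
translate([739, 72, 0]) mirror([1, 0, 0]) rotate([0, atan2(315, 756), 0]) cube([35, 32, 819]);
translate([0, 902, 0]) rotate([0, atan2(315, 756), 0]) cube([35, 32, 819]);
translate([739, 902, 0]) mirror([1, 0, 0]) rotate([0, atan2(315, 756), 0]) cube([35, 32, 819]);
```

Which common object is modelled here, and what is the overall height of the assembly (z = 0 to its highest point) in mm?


A sawhorse. The overall height is 839 mm.

A beam across two mirrored pairs of raked legs — a sawhorse. The beam's underside is at z = 756 (matching the legs' vertical rise in atan2(315, 756)) and the beam is 83 mm tall, so its top is at 756 + 83 = 839 mm. The raked legs top out at the beam's underside, so that is the highest point.


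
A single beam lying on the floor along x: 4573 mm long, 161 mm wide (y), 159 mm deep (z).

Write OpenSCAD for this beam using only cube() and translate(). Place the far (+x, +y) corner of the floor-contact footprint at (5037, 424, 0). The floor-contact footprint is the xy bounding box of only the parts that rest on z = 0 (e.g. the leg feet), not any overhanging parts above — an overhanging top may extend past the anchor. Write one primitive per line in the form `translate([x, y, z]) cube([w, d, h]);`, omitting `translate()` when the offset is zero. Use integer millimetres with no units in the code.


translate([464, 263, 0]) cube([4573, 161, 159]);


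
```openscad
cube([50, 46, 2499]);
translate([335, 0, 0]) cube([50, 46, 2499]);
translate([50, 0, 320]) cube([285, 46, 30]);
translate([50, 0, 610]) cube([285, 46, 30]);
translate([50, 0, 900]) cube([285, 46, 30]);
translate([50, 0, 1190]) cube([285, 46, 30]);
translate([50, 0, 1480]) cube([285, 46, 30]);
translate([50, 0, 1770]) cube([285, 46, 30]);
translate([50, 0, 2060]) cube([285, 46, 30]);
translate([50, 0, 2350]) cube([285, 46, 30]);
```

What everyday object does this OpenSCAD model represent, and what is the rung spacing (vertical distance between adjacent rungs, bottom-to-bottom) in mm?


A ladder. The rung spacing is 290 mm.

Two tall 50×46 posts with 8 short bars between them — a ladder. Adjacent rungs sit at z = 320 and z = 610, so the spacing is 610 − 320 = 290 mm.


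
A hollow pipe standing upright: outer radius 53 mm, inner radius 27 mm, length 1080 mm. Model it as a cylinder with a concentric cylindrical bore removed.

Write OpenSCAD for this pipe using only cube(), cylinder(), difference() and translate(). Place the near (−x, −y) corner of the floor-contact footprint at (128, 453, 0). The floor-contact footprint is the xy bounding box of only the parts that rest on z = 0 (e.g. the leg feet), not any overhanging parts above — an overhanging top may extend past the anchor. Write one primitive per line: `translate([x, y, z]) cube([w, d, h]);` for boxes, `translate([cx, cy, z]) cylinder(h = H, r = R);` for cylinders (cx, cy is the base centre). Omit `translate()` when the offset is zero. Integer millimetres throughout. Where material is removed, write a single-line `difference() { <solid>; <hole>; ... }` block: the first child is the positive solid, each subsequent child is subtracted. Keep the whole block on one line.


difference() { translate([181, 506, 0]) cylinder(h = 1080, r = 53); translate([181, 506, 0]) cylinder(h = 1080, r = 27); }


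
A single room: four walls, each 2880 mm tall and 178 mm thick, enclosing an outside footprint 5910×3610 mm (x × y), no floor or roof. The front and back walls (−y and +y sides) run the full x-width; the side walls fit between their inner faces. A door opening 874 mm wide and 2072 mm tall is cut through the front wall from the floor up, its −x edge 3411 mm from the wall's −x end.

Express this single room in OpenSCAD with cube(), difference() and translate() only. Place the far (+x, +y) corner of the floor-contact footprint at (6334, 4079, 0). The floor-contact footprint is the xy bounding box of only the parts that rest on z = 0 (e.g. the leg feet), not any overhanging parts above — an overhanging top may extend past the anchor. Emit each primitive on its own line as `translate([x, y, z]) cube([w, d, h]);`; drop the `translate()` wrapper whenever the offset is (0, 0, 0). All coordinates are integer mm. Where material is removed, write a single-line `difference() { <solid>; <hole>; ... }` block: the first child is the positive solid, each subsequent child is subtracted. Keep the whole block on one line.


difference() { translate([424, 469, 0]) cube([5910, 178, 2880]); translate([3835, 469, 0]) cube([874, 178, 2072]); }
translate([424, 3901, 0]) cube([5910, 178, 2880]);
translate([424, 647, 0]) cube([178, 3254, 2880]);
translate([6156, 647, 0]) cube([178, 3254, 2880]);


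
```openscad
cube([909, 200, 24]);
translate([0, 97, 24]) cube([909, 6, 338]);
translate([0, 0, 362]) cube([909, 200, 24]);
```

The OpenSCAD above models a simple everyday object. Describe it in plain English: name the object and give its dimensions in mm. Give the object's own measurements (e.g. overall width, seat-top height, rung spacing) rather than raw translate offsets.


An I-beam lying along x, 909 mm long. Overall section height 386 mm. Two flanges 200 mm wide (y) and 24 mm thick, one on the floor and one at the top; a web 6 mm thick runs between them, centred on the flange width.


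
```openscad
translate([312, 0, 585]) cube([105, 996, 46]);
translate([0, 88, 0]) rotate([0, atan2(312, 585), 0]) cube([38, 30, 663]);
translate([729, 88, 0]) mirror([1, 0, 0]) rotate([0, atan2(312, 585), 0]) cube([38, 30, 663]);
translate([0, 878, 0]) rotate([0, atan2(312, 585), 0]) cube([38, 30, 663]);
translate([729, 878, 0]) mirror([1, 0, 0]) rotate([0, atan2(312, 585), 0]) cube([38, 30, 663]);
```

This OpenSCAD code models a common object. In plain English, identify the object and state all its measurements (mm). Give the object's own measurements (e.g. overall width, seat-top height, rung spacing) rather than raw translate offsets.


A sawhorse. A 105×996×46 mm beam (x, y, z) sits on two A-frame leg pairs. Each pair is two raked legs of 38×30 mm section (30 mm along y) splaying symmetrically in x. Each leg rises 585 mm vertically over 312 mm of horizontal reach and is 663 mm long along its own axis. Every leg's outer bottom edge rests on the floor and its outer top edge meets a bottom edge of the beam — the left legs (tilting toward +x) meet the beam's −x bottom edge, the right legs (their mirror images, tilting toward −x) meet its +x bottom edge — so the leg tops tuck under the beam, the beam's underside is 585 mm above the floor, and the feet are 729 mm apart outside-to-outside with the beam centred between them. The two leg pairs are set in 88 mm from either end of the beam.


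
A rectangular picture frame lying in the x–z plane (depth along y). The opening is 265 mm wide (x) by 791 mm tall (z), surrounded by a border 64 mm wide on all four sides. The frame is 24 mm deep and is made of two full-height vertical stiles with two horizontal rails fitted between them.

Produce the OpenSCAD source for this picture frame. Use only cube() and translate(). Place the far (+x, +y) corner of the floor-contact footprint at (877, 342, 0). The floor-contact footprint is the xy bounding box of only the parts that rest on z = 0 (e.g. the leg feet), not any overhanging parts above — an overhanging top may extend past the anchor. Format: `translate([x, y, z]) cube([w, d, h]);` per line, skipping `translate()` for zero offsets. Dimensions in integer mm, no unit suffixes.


translate([484, 318, 0]) cube([64, 24, 919]);
translate([813, 318, 0]) cube([64, 24, 919]);
translate([548, 318, 0]) cube([265, 24, 64]);
translate([548, 318, 855]) cube([265, 24, 64]);


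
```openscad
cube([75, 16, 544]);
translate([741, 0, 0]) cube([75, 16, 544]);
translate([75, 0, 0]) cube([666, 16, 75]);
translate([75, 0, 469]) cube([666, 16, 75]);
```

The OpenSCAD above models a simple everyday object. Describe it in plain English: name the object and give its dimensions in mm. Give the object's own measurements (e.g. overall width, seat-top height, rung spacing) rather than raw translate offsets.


A rectangular picture frame lying in the x–z plane (depth along y). The opening is 666 mm wide (x) by 394 mm tall (z), surrounded by a border 75 mm wide on all four sides. The frame is 16 mm deep and is made of two full-height vertical stiles with two horizontal rails fitted between them.


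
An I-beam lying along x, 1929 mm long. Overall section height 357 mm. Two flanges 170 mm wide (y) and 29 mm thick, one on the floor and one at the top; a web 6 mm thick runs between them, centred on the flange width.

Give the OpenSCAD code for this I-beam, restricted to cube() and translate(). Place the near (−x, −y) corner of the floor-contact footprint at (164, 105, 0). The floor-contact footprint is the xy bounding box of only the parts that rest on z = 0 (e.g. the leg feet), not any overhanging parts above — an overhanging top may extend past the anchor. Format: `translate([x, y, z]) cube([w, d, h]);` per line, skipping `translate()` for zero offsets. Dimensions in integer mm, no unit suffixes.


translate([164, 105, 0]) cube([1929, 170, 29]);
translate([164, 187, 29]) cube([1929, 6, 299]);
translate([164, 105, 328]) cube([1929, 170, 29]);


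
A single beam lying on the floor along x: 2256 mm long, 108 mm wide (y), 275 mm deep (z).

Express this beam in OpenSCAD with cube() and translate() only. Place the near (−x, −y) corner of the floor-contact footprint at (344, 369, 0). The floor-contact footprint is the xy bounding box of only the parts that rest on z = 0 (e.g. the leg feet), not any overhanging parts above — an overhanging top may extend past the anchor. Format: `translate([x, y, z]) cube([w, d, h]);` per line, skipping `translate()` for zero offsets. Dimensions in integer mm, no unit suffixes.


translate([344, 369, 0]) cube([2256, 108, 275]);


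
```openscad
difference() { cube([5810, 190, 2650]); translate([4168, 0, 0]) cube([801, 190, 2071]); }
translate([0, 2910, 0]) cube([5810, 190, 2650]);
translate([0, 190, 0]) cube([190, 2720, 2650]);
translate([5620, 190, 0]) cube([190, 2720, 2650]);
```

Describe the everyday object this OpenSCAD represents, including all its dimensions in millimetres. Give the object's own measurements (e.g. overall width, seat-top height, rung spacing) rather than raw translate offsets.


A single room: four walls, each 2650 mm tall and 190 mm thick, enclosing an outside footprint 5810×3100 mm (x × y), no floor or roof. The front and back walls (−y and +y sides) run the full x-width; the side walls fit between their inner faces. A door opening 801 mm wide and 2071 mm tall is cut through the front wall from the floor up, its −x edge 4168 mm from the wall's −x end.


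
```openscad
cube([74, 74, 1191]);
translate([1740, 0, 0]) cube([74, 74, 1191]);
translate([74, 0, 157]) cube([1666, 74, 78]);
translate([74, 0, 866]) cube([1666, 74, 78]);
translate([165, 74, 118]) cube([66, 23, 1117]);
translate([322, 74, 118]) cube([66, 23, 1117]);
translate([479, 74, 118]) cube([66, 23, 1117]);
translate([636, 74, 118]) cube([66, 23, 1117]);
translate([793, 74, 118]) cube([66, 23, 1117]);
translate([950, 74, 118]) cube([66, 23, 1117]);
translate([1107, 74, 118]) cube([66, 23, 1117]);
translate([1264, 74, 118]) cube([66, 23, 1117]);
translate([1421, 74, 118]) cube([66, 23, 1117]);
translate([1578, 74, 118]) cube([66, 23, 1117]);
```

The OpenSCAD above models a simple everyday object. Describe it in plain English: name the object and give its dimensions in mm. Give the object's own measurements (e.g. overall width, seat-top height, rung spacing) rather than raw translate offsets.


A fence section. Two 74×74 mm posts, 1191 mm tall, stand on the floor with a clear span of 1666 mm between their inner faces. Two horizontal rails of 74×78 mm section span the gap between the posts with their undersides at z = 157 mm and z = 866 mm, flush with the posts' −y face. 10 pickets, each 66 mm wide, 23 mm thick and 1117 mm tall, are fixed to the +y face of the rails with their bottoms at z = 118 mm, spaced across the span with a 91 mm gap after the −x post and between neighbouring pickets, with 96 mm left before the +x post.


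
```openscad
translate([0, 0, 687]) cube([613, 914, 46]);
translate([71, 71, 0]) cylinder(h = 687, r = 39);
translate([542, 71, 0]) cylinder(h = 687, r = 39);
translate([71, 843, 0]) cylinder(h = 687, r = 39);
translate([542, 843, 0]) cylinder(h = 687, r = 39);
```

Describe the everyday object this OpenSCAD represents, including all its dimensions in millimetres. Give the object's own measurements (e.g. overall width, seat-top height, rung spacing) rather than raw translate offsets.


A rectangular dining table. The top is 613×914×46 mm with its upper surface at z = 733 mm. It stands on four round legs of 78 mm diameter, each leg's bounding box inset 32 mm from the nearest pair of top edges, running from the floor to the underside of the top.


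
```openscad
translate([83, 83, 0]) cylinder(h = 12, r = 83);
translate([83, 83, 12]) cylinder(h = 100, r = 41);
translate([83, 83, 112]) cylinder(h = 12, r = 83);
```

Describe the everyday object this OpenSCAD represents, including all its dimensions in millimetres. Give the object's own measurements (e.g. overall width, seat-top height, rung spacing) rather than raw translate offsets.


A spool: two coaxial disc flanges of radius 83 mm and thickness 12 mm, joined by a core cylinder of radius 41 mm and height 100 mm. The lower flange rests on z = 0 and the three cylinders share a vertical axis.


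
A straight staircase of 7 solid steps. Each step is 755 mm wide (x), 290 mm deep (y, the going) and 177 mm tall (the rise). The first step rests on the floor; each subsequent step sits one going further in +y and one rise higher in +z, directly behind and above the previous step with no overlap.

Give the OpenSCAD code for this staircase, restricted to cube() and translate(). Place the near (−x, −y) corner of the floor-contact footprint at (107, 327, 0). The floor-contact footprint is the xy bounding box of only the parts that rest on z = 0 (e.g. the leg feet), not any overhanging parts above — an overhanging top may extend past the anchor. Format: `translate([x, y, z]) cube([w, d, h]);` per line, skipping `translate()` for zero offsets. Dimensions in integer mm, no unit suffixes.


translate([107, 327, 0]) cube([755, 290, 177]);
translate([107, 617, 177]) cube([755, 290, 177]);
translate([107, 907, 354]) cube([755, 290, 177]);
translate([107, 1197, 531]) cube([755, 290, 177]);
translate([107, 1487, 708]) cube([755, 290, 177]);
translate([107, 1777, 885]) cube([755, 290, 177]);
translate([107, 2067, 1062]) cube([755, 290, 177]);


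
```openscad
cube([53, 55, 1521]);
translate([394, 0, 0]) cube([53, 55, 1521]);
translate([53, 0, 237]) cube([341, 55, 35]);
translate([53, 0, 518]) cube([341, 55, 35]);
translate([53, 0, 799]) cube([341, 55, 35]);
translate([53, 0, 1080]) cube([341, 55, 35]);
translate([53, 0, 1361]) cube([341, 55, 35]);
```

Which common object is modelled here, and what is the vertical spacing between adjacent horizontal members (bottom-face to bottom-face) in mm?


A ladder. The rung spacing is 281 mm.

Two tall 53×55 posts with 5 short bars between them — a ladder. Adjacent rungs sit at z = 237 and z = 518, so the spacing is 518 − 237 = 281 mm.


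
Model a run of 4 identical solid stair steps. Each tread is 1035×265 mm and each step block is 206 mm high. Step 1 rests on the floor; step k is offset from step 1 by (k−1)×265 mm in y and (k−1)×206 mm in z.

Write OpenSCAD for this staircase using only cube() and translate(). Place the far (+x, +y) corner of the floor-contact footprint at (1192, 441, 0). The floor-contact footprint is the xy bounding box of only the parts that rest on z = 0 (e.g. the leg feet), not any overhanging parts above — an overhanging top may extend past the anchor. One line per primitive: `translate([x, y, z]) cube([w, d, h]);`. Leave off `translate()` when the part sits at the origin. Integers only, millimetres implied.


translate([157, 176, 0]) cube([1035, 265, 206]);
translate([157, 441, 206]) cube([1035, 265, 206]);
translate([157, 706, 412]) cube([1035, 265, 206]);
translate([157, 971, 618]) cube([1035, 265, 206]);


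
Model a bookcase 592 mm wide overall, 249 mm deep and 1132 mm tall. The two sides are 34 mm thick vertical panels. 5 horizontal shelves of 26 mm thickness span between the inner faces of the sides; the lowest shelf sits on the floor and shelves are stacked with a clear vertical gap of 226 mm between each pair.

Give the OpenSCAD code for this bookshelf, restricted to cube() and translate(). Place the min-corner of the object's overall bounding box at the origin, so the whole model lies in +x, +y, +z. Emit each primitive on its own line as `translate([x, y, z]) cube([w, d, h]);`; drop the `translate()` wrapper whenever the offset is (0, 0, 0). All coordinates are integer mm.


cube([34, 249, 1132]);
translate([558, 0, 0]) cube([34, 249, 1132]);
translate([34, 0, 0]) cube([524, 249, 26]);
translate([34, 0, 252]) cube([524, 249, 26]);
translate([34, 0, 504]) cube([524, 249, 26]);
translate([34, 0, 756]) cube([524, 249, 26]);
translate([34, 0, 1008]) cube([524, 249, 26]);


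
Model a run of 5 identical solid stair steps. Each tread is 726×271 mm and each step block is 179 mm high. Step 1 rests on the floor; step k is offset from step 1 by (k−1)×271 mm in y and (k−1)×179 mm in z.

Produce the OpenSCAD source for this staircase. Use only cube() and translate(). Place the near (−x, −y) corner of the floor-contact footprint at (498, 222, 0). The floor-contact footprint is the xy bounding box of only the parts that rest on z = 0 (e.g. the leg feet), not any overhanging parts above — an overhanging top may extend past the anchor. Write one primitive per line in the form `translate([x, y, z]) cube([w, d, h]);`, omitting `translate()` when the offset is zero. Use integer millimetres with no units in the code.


translate([498, 222, 0]) cube([726, 271, 179]);
translate([498, 493, 179]) cube([726, 271, 179]);
translate([498, 764, 358]) cube([726, 271, 179]);
translate([498, 1035, 537]) cube([726, 271, 179]);
translate([498, 1306, 716]) cube([726, 271, 179]);


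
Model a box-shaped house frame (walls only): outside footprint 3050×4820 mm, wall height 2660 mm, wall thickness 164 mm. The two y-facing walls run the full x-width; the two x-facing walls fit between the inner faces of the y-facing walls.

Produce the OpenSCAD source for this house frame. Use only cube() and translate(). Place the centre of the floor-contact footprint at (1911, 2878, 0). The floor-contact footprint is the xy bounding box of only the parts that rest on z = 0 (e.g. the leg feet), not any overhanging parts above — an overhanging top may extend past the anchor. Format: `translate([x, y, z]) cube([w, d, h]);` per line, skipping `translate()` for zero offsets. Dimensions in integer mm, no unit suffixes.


translate([386, 468, 0]) cube([3050, 164, 2660]);
translate([386, 5124, 0]) cube([3050, 164, 2660]);
translate([386, 632, 0]) cube([164, 4492, 2660]);
translate([3272, 632, 0]) cube([164, 4492, 2660]);


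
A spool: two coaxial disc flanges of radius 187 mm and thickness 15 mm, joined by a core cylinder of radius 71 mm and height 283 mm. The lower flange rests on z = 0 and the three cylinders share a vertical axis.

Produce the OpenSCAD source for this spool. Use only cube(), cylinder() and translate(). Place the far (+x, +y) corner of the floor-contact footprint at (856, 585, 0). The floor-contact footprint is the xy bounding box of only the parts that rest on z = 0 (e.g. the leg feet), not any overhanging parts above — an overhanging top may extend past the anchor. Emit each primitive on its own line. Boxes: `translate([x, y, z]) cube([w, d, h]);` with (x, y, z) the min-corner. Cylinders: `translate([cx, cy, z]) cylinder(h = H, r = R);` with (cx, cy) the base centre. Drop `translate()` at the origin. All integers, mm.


translate([669, 398, 0]) cylinder(h = 15, r = 187);
translate([669, 398, 15]) cylinder(h = 283, r = 71);
translate([669, 398, 298]) cylinder(h = 15, r = 187);


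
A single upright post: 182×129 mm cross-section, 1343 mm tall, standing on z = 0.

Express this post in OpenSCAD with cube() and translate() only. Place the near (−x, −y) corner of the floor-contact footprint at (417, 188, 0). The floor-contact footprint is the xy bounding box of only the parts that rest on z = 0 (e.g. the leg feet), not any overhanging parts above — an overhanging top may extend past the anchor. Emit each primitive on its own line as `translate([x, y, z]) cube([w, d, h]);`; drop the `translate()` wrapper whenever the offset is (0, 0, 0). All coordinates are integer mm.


translate([417, 188, 0]) cube([182, 129, 1343]);


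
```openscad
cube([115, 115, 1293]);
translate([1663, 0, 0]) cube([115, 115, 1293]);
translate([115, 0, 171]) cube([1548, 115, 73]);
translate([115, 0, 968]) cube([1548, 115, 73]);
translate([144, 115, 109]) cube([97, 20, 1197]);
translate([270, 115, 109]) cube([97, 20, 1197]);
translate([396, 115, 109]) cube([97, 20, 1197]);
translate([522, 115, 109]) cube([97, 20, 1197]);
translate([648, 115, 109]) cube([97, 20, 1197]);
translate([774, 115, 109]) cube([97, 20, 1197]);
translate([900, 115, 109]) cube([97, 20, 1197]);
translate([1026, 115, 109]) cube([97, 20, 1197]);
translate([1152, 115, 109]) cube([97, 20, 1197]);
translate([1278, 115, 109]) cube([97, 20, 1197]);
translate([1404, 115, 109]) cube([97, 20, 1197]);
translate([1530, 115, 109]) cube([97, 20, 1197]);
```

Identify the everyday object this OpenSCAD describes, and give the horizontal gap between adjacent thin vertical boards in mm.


A fence section. The picket gap is 29 mm.

Two posts, two rails, 12 pickets — a fence section. Span 1548 mm holds 12 pickets of 97 mm with 13 equal gaps: ⌊(1548 − 12·97) / 13⌋ = 29 mm.


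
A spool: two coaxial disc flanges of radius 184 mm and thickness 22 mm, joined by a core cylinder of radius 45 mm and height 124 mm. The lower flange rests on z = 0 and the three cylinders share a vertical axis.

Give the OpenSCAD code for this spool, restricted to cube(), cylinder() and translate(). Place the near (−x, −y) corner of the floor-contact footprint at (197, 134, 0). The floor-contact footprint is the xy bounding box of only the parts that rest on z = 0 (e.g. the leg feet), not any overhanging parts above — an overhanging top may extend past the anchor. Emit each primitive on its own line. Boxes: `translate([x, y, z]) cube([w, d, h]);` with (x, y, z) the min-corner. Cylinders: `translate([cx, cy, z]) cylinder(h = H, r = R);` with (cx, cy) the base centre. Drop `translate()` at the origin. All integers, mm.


translate([381, 318, 0]) cylinder(h = 22, r = 184);
translate([381, 318, 22]) cylinder(h = 124, r = 45);
translate([381, 318, 146]) cylinder(h = 22, r = 184);


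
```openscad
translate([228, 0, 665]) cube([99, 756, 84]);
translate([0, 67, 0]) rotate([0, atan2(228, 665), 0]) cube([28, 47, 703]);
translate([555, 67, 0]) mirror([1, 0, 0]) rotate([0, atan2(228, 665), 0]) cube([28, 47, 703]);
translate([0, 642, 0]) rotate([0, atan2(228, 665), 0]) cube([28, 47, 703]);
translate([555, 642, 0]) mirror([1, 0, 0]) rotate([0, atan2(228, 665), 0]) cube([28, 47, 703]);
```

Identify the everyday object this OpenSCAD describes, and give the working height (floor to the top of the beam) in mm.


A sawhorse. The overall height is 749 mm.

A beam across two mirrored pairs of raked legs — a sawhorse. The beam's underside is at z = 665 (matching the legs' vertical rise in atan2(228, 665)) and the beam is 84 mm tall, so its top is at 665 + 84 = 749 mm. The raked legs top out at the beam's underside, so that is the highest point.


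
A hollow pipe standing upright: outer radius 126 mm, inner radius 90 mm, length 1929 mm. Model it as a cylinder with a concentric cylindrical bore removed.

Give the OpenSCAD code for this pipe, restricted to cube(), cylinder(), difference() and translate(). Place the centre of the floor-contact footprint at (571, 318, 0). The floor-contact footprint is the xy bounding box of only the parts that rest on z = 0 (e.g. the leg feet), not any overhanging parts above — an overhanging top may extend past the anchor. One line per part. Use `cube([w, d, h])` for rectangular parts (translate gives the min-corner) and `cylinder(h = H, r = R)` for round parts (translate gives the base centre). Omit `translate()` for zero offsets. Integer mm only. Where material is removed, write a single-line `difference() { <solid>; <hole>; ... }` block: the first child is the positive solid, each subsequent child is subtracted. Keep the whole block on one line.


difference() { translate([571, 318, 0]) cylinder(h = 1929, r = 126); translate([571, 318, 0]) cylinder(h = 1929, r = 90); }


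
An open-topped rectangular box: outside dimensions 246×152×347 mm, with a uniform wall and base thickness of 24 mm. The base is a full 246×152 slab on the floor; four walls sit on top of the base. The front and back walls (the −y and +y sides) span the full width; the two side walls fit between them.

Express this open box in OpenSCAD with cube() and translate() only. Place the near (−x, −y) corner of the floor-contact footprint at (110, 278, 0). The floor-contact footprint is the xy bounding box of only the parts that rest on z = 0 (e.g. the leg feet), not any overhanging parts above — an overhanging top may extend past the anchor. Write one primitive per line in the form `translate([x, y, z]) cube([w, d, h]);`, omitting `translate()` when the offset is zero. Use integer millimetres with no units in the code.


translate([110, 278, 0]) cube([246, 152, 24]);
translate([110, 278, 24]) cube([246, 24, 323]);
translate([110, 406, 24]) cube([246, 24, 323]);
translate([110, 302, 24]) cube([24, 104, 323]);
translate([332, 302, 24]) cube([24, 104, 323]);


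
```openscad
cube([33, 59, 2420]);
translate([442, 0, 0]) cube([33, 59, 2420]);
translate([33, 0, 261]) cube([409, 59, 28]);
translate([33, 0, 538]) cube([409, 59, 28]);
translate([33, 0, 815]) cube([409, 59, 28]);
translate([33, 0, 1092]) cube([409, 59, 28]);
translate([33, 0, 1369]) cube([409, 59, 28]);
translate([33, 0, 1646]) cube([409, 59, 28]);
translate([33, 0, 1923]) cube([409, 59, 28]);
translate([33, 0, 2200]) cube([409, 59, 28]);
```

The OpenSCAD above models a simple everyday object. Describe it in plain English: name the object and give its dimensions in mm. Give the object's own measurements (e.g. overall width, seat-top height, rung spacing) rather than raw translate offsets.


A straight ladder. Two 33×59 mm vertical rails, 2420 mm tall, stand 475 mm apart (outside-to-outside) with their front faces coplanar on the −y side. 8 rungs, each 59 mm deep and 28 mm tall, span between the inner faces of the rails, front faces flush with the rails. The lowest rung's underside is at z = 261 mm and rungs are spaced 277 mm apart (underside to underside).


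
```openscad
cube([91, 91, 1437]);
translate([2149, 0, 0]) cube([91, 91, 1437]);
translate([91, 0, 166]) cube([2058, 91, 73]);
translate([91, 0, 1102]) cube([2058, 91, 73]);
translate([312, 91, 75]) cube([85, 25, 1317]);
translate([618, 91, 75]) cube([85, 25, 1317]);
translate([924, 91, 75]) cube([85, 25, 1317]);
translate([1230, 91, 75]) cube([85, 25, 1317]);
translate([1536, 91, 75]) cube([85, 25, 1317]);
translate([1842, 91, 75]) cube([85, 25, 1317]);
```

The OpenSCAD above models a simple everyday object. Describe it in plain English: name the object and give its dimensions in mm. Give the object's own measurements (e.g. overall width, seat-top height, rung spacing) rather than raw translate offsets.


A fence section. Two 91×91 mm posts, 1437 mm tall, stand on the floor with a clear span of 2058 mm between their inner faces. Two horizontal rails of 91×73 mm section span the gap between the posts with their undersides at z = 166 mm and z = 1102 mm, flush with the posts' −y face. 6 pickets, each 85 mm wide, 25 mm thick and 1317 mm tall, are fixed to the +y face of the rails with their bottoms at z = 75 mm, spaced across the span with a 221 mm gap after the −x post and between neighbouring pickets, with 222 mm left before the +x post.


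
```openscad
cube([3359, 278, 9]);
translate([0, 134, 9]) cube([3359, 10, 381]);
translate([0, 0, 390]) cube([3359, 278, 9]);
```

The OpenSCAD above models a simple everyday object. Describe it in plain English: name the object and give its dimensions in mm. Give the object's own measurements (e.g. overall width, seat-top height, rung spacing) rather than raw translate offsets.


An I-beam lying along x, 3359 mm long. Overall section height 399 mm. Two flanges 278 mm wide (y) and 9 mm thick, one on the floor and one at the top; a web 10 mm thick runs between them, centred on the flange width.


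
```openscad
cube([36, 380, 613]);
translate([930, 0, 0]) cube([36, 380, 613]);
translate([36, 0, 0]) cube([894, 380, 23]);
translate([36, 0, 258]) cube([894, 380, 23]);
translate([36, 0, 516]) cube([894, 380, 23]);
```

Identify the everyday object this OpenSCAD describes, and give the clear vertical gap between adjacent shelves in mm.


A bookshelf. The clear shelf gap is 235 mm.

Two tall side panels with 3 horizontal boards between them — a bookshelf. The first two shelf undersides are at z = 0 and z = 258; with shelf thickness 23, the clear gap is 258 − 0 − 23 = 235 mm.


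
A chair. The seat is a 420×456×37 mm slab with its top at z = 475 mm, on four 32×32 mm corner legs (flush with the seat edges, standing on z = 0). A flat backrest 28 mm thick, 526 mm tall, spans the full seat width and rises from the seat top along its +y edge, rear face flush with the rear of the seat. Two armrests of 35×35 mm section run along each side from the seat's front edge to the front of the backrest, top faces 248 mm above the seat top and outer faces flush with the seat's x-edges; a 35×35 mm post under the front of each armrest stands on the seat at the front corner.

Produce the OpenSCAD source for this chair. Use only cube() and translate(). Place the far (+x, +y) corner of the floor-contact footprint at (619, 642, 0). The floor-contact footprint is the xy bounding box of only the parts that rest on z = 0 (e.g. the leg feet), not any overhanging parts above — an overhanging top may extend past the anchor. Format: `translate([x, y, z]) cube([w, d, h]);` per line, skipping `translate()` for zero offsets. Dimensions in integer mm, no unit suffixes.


translate([199, 186, 438]) cube([420, 456, 37]);
translate([199, 186, 0]) cube([32, 32, 438]);
translate([587, 186, 0]) cube([32, 32, 438]);
translate([199, 610, 0]) cube([32, 32, 438]);
translate([587, 610, 0]) cube([32, 32, 438]);
translate([199, 614, 475]) cube([420, 28, 526]);
translate([199, 186, 688]) cube([35, 428, 35]);
translate([584, 186, 688]) cube([35, 428, 35]);
translate([199, 186, 475]) cube([35, 35, 213]);
translate([584, 186, 475]) cube([35, 35, 213]);


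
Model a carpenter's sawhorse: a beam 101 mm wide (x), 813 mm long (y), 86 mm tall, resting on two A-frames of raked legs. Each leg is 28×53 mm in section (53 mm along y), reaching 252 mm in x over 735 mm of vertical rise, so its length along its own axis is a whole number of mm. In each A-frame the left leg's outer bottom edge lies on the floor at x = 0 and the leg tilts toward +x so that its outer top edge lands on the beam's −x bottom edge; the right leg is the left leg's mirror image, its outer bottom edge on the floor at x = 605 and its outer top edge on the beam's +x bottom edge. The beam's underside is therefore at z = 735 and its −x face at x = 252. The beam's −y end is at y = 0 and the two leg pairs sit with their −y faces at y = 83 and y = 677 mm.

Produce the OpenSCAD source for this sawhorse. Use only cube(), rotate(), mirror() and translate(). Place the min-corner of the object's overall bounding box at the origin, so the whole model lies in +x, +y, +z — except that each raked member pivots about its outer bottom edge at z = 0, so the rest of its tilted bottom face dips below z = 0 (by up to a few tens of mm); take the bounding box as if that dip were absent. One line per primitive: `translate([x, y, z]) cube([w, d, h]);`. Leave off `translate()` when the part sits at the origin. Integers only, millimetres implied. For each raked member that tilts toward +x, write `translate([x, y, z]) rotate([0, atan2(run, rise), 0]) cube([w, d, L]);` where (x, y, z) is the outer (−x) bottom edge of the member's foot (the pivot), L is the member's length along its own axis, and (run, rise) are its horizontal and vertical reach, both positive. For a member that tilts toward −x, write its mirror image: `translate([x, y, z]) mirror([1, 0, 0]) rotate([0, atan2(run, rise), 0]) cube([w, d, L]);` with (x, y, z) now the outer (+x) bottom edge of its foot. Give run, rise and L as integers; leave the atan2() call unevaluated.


translate([252, 0, 735]) cube([101, 813, 86]);
translate([0, 83, 0]) rotate([0, atan2(252, 735), 0]) cube([28, 53, 777]);
translate([605, 83, 0]) mirror([1, 0, 0]) rotate([0, atan2(252, 735), 0]) cube([28, 53, 777]);
translate([0, 677, 0]) rotate([0, atan2(252, 735), 0]) cube([28, 53, 777]);
translate([605, 677, 0]) mirror([1, 0, 0]) rotate([0, atan2(252, 735), 0]) cube([28, 53, 777]);


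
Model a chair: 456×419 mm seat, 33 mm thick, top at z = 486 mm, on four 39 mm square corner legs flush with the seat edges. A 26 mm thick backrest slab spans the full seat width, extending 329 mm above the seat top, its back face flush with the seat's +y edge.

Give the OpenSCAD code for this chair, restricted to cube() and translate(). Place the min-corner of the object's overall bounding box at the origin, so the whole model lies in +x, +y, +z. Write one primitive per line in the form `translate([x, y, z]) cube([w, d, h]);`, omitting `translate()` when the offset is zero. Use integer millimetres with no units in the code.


// leg_h = 486 - 33 = 453
translate([0, 0, 453]) cube([456, 419, 33]);
cube([39, 39, 453]);
translate([417, 0, 0]) cube([39, 39, 453]);
translate([0, 380, 0]) cube([39, 39, 453]);
translate([417, 380, 0]) cube([39, 39, 453]);
translate([0, 393, 486]) cube([456, 26, 329]);


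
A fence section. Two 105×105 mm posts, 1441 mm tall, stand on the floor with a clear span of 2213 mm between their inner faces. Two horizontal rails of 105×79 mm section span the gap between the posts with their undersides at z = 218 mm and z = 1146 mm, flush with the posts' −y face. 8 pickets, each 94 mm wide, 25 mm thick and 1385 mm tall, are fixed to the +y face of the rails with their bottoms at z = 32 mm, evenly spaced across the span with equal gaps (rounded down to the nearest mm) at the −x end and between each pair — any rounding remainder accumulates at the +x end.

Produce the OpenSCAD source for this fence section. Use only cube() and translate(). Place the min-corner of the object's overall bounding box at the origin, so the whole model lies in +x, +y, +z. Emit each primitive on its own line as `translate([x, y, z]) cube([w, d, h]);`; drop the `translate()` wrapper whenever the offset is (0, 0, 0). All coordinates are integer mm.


cube([105, 105, 1441]);
translate([2318, 0, 0]) cube([105, 105, 1441]);
translate([105, 0, 218]) cube([2213, 105, 79]);
translate([105, 0, 1146]) cube([2213, 105, 79]);
translate([267, 105, 32]) cube([94, 25, 1385]);
translate([523, 105, 32]) cube([94, 25, 1385]);
translate([779, 105, 32]) cube([94, 25, 1385]);
translate([1035, 105, 32]) cube([94, 25, 1385]);
translate([1291, 105, 32]) cube([94, 25, 1385]);
translate([1547, 105, 32]) cube([94, 25, 1385]);
translate([1803, 105, 32]) cube([94, 25, 1385]);
translate([2059, 105, 32]) cube([94, 25, 1385]);


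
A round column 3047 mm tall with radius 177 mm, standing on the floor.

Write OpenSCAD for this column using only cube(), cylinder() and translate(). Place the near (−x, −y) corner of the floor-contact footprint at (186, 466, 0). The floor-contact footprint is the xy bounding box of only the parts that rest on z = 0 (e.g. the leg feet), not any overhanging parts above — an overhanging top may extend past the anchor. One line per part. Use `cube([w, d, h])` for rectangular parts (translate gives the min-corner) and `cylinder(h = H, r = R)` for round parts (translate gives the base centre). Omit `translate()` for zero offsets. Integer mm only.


translate([363, 643, 0]) cylinder(h = 3047, r = 177);


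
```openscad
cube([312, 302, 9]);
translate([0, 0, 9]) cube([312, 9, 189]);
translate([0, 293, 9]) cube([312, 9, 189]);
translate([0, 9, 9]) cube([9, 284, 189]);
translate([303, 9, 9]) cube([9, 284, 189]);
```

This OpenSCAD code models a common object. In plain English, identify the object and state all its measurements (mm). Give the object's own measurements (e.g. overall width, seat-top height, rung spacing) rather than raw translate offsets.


An open-topped rectangular box: outside dimensions 312×302×198 mm, with a uniform wall and base thickness of 9 mm. The base is a full 312×302 slab on the floor; four walls sit on top of the base. The front and back walls (the −y and +y sides) span the full width; the two side walls fit between them.


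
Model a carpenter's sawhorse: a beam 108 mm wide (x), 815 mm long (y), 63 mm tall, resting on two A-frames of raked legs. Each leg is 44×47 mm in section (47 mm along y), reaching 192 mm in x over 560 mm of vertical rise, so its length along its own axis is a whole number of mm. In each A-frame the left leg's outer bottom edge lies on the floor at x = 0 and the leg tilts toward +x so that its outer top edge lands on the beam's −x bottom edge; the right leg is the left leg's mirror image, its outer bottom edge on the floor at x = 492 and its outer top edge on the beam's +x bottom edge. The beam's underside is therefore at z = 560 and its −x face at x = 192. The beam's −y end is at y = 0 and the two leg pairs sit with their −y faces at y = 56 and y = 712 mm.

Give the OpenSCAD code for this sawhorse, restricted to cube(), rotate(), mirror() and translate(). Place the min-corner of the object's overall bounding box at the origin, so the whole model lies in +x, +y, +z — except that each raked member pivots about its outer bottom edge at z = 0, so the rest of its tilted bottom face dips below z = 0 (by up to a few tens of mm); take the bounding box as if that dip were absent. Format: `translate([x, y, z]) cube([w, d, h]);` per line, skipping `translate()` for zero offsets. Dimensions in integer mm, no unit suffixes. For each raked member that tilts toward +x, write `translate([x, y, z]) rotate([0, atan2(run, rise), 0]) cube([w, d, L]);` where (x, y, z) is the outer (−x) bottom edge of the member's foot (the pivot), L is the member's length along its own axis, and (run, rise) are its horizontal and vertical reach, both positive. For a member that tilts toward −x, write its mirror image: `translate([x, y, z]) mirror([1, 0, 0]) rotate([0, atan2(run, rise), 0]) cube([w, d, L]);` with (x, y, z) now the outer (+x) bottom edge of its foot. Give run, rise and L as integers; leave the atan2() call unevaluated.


translate([192, 0, 560]) cube([108, 815, 63]);
translate([0, 56, 0]) rotate([0, atan2(192, 560), 0]) cube([44, 47, 592]);
translate([492, 56, 0]) mirror([1, 0, 0]) rotate([0, atan2(192, 560), 0]) cube([44, 47, 592]);
translate([0, 712, 0]) rotate([0, atan2(192, 560), 0]) cube([44, 47, 592]);
translate([492, 712, 0]) mirror([1, 0, 0]) rotate([0, atan2(192, 560), 0]) cube([44, 47, 592]);
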